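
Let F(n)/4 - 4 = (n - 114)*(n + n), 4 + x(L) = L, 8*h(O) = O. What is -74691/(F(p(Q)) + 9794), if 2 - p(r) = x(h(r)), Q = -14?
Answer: -149382/6445 ≈ -23.178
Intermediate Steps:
h(O) = O/8
x(L) = -4 + L
p(r) = 6 - r/8 (p(r) = 2 - (-4 + r/8) = 2 + (4 - r/8) = 6 - r/8)
F(n) = 16 + 8*n*(-114 + n) (F(n) = 16 + 4*((n - 114)*(n + n)) = 16 + 4*((-114 + n)*(2*n)) = 16 + 4*(2*n*(-114 + n)) = 16 + 8*n*(-114 + n))
-74691/(F(p(Q)) + 9794) = -74691/((16 - 912*(6 - 1/8*(-14)) + 8*(6 - 1/8*(-14))**2) + 9794) = -74691/((16 - 912*(6 + 7/4) + 8*(6 + 7/4)**2) + 9794) = -74691/((16 - 912*31/4 + 8*(31/4)**2) + 9794) = -74691/((16 - 7068 + 8*(961/16)) + 9794) = -74691/((16 - 7068 + 961/2) + 9794) = -74691/(-13143/2 + 9794) = -74691/6445/2 = -74691*2/6445 = -149382/6445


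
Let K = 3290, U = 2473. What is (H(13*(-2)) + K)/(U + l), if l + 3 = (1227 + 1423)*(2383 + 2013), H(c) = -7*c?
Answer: 1736/5825935 ≈ 0.00029798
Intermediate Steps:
l = 11649397 (l = -3 + (1227 + 1423)*(2383 + 2013) = -3 + 2650*4396 = -3 + 11649400 = 11649397)
(H(13*(-2)) + K)/(U + l) = (-91*(-2) + 3290)/(2473 + 11649397) = (-7*(-26) + 3290)/11651870 = (182 + 3290)*(1/11651870) = 3472*(1/11651870) = 1736/5825935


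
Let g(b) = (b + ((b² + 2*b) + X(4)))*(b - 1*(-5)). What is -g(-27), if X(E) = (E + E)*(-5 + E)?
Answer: 14080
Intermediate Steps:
X(E) = 2*E*(-5 + E) (X(E) = (2*E)*(-5 + E) = 2*E*(-5 + E))
g(b) = (5 + b)*(-8 + b² + 3*b) (g(b) = (b + ((b² + 2*b) + 2*4*(-5 + 4)))*(b - 1*(-5)) = (b + ((b² + 2*b) + 2*4*(-1)))*(b + 5) = (b + ((b² + 2*b) - 8))*(5 + b) = (b + (-8 + b² + 2*b))*(5 + b) = (-8 + b² + 3*b)*(5 + b) = (5 + b)*(-8 + b² + 3*b))
-g(-27) = -(-40 + (-27)³ + 7*(-27) + 8*(-27)²) = -(-40 - 19683 - 189 + 8*729) = -(-40 - 19683 - 189 + 5832) = -1*(-14080) = 14080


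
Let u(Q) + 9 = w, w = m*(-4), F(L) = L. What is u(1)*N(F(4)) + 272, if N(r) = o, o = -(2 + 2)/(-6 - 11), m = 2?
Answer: 268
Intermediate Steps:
o = 4/17 (o = -4/(-17) = -4*(-1)/17 = -1*(-4/17) = 4/17 ≈ 0.23529)
N(r) = 4/17
w = -8 (w = 2*(-4) = -8)
u(Q) = -17 (u(Q) = -9 - 8 = -17)
u(1)*N(F(4)) + 272 = -17*4/17 + 272 = -4 + 272 = 268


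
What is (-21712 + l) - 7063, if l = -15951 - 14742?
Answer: -59468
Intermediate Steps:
l = -30693
(-21712 + l) - 7063 = (-21712 - 30693) - 7063 = -52405 - 7063 = -59468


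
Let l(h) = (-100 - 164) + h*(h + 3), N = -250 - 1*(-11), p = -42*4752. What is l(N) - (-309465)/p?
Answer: 1244926255/22176 ≈ 56138.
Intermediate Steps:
p = -199584
N = -239 (N = -250 + 11 = -239)
l(h) = -264 + h*(3 + h)
l(N) - (-309465)/p = (-264 + (-239)**2 + 3*(-239)) - (-309465)/(-199584) = (-264 + 57121 - 717) - (-309465)*(-1)/199584 = 56140 - 1*34385/22176 = 56140 - 34385/22176 = 1244926255/22176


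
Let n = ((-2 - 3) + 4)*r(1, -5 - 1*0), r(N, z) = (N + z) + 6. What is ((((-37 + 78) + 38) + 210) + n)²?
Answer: 82369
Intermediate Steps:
r(N, z) = 6 + N + z
n = -2 (n = ((-2 - 3) + 4)*(6 + 1 + (-5 - 1*0)) = (-5 + 4)*(6 + 1 + (-5 + 0)) = -(6 + 1 - 5) = -1*2 = -2)
((((-37 + 78) + 38) + 210) + n)² = ((((-37 + 78) + 38) + 210) - 2)² = (((41 + 38) + 210) - 2)² = ((79 + 210) - 2)² = (289 - 2)² = 287² = 82369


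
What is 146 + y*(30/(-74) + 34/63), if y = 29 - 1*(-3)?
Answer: 350342/2331 ≈ 150.30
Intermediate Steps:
y = 32 (y = 29 + 3 = 32)
146 + y*(30/(-74) + 34/63) = 146 + 32*(30/(-74) + 34/63) = 146 + 32*(30*(-1/74) + 34*(1/63)) = 146 + 32*(-15/37 + 34/63) = 146 + 32*(313/2331) = 146 + 10016/2331 = 350342/2331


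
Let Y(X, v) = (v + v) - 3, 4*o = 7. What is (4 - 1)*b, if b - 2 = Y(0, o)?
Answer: 15/2 ≈ 7.5000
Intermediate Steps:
o = 7/4 (o = (1/4)*7 = 7/4 ≈ 1.7500)
Y(X, v) = -3 + 2*v (Y(X, v) = 2*v - 3 = -3 + 2*v)
b = 5/2 (b = 2 + (-3 + 2*(7/4)) = 2 + (-3 + 7/2) = 2 + 1/2 = 5/2 ≈ 2.5000)
(4 - 1)*b = (4 - 1)*(5/2) = 3*(5/2) = 15/2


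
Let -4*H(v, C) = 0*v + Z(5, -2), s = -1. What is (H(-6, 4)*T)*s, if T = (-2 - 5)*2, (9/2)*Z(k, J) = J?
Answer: 14/9 ≈ 1.5556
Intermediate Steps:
Z(k, J) = 2*J/9
H(v, C) = 1/9 (H(v, C) = -(0*v + (2/9)*(-2))/4 = -(0 - 4/9)/4 = -1/4*(-4/9) = 1/9)
T = -14 (T = -7*2 = -14)
(H(-6, 4)*T)*s = ((1/9)*(-14))*(-1) = -14/9*(-1) = 14/9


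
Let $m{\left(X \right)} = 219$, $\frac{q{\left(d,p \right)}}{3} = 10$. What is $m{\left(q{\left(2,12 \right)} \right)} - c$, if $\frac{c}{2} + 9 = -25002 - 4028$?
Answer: $58297$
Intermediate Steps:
$q{\left(d,p \right)} = 30$ ($q{\left(d,p \right)} = 3 \cdot 10 = 30$)
$c = -58078$ ($c = -18 + 2 \left(-25002 - 4028\right) = -18 + 2 \left(-29030\right) = -18 - 58060 = -58078$)
$m{\left(q{\left(2,12 \right)} \right)} - c = 219 - -58078 = 219 + 58078 = 58297$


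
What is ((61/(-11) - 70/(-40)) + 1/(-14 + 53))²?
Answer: 41847961/2944656 ≈ 14.211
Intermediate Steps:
((61/(-11) - 70/(-40)) + 1/(-14 + 53))² = ((61*(-1/11) - 70*(-1/40)) + 1/39)² = ((-61/11 + 7/4) + 1/39)² = (-167/44 + 1/39)² = (-6469/1716)² = 41847961/2944656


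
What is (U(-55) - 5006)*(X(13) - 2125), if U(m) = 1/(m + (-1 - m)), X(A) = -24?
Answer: 10760043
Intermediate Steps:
U(m) = -1 (U(m) = 1/(-1) = -1)
(U(-55) - 5006)*(X(13) - 2125) = (-1 - 5006)*(-24 - 2125) = -5007*(-2149) = 10760043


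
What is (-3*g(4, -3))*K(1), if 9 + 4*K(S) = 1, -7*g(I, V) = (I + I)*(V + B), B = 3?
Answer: 0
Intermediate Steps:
g(I, V) = -2*I*(3 + V)/7 (g(I, V) = -(I + I)*(V + 3)/7 = -2*I*(3 + V)/7)
K(S) = -2 (K(S) = -9/4 + (¼)*1 = -9/4 + ¼ = -2)
(-3*g(4, -3))*K(1) = -(-6)*4*(3 - 3)/7*(-2) = -(-6)*4*0/7*(-2) = -3*0*(-2) = 0*(-2) = 0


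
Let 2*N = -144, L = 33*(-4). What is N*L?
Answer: 9504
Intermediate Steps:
L = -132
N = -72 (N = (1/2)*(-144) = -72)
N*L = -72*(-132) = 9504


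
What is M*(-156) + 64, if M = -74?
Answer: 11608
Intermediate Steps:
M*(-156) + 64 = -74*(-156) + 64 = 11544 + 64 = 11608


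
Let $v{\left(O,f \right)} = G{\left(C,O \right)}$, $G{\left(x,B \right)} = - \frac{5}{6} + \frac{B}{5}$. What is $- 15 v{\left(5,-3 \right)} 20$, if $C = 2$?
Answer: $-50$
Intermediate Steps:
$G{\left(x,B \right)} = - \frac{5}{6} + \frac{B}{5}$ ($G{\left(x,B \right)} = \left(-5\right) \frac{1}{6} + B \frac{1}{5} = - \frac{5}{6} + \frac{B}{5}$)
$v{\left(O,f \right)} = - \frac{5}{6} + \frac{O}{5}$
$- 15 v{\left(5,-3 \right)} 20 = - 15 \left(- \frac{5}{6} + \frac{1}{5} \cdot 5\right) 20 = - 15 \left(- \frac{5}{6} + 1\right) 20 = \left(-15\right) \frac{1}{6} \cdot 20 = \left(- \frac{5}{2}\right) 20 = -50$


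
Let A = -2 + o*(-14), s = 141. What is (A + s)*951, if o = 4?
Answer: 78933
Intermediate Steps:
A = -58 (A = -2 + 4*(-14) = -2 - 56 = -58)
(A + s)*951 = (-58 + 141)*951 = 83*951 = 78933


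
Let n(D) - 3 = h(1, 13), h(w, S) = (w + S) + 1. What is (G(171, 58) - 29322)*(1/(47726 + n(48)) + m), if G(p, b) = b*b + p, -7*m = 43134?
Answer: 7586497415749/47744 ≈ 1.5890e+8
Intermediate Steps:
h(w, S) = 1 + S + w (h(w, S) = (S + w) + 1 = 1 + S + w)
m = -6162 (m = -1/7*43134 = -6162)
n(D) = 18 (n(D) = 3 + (1 + 13 + 1) = 3 + 15 = 18)
G(p, b) = p + b**2 (G(p, b) = b**2 + p = p + b**2)
(G(171, 58) - 29322)*(1/(47726 + n(48)) + m) = ((171 + 58**2) - 29322)*(1/(47726 + 18) - 6162) = ((171 + 3364) - 29322)*(1/47744 - 6162) = (3535 - 29322)*(1/47744 - 6162) = -25787*(-294198527/47744) = 7586497415749/47744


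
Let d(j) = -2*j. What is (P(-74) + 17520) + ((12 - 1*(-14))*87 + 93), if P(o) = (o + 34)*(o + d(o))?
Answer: 16915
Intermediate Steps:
P(o) = -o*(34 + o) (P(o) = (o + 34)*(o - 2*o) = (34 + o)*(-o) = -o*(34 + o))
(P(-74) + 17520) + ((12 - 1*(-14))*87 + 93) = (-74*(-34 - 1*(-74)) + 17520) + ((12 - 1*(-14))*87 + 93) = (-74*(-34 + 74) + 17520) + ((12 + 14)*87 + 93) = (-74*40 + 17520) + (26*87 + 93) = (-2960 + 17520) + (2262 + 93) = 14560 + 2355 = 16915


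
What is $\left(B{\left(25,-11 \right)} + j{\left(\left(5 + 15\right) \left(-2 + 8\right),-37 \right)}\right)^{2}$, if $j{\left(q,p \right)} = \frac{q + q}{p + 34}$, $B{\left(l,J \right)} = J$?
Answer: $8281$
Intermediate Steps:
$j{\left(q,p \right)} = \frac{2 q}{34 + p}$
$\left(B{\left(25,-11 \right)} + j{\left(\left(5 + 15\right) \left(-2 + 8\right),-37 \right)}\right)^{2} = \left(-11 + \frac{2 \left(5 + 15\right) \left(-2 + 8\right)}{34 - 37}\right)^{2} = \left(-11 + \frac{2 \cdot 20 \cdot 6}{-3}\right)^{2} = \left(-11 + 2 \cdot 120 \left(- \frac{1}{3}\right)\right)^{2} = \left(-11 - 80\right)^{2} = \left(-91\right)^{2} = 8281$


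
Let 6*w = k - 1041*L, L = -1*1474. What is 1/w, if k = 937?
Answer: 6/1535371 ≈ 3.9079e-6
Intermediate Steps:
L = -1474
w = 1535371/6 (w = (937 - 1041*(-1474))/6 = (937 + 1534434)/6 = (1/6)*1535371 = 1535371/6 ≈ 2.5590e+5)
1/w = 1/(1535371/6) = 6/1535371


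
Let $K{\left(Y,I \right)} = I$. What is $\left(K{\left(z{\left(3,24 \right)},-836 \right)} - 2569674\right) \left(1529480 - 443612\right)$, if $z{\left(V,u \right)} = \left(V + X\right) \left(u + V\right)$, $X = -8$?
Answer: $-2791234552680$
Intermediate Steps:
$z{\left(V,u \right)} = \left(-8 + V\right) \left(V + u\right)$ ($z{\left(V,u \right)} = \left(V - 8\right) \left(u + V\right) = \left(-8 + V\right) \left(V + u\right)$)
$\left(K{\left(z{\left(3,24 \right)},-836 \right)} - 2569674\right) \left(1529480 - 443612\right) = \left(-836 - 2569674\right) \left(1529480 - 443612\right) = \left(-2570510\right) 1085868 = -2791234552680$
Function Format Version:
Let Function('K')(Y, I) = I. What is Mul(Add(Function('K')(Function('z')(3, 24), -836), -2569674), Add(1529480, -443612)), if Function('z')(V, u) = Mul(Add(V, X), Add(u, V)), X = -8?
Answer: -2791234552680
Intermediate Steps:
Function('z')(V, u) = Mul(Add(-8, V), Add(V, u)) (Function('z')(V, u) = Mul(Add(V, -8), Add(u, V)) = Mul(Add(-8, V), Add(V, u)))
Mul(Add(Function('K')(Function('z')(3, 24), -836), -2569674), Add(1529480, -443612)) = Mul(Add(-836, -2569674), Add(1529480, -443612)) = Mul(-2570510, 1085868) = -2791234552680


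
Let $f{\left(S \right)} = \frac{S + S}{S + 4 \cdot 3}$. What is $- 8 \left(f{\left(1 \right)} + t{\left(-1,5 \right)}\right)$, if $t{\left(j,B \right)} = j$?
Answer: $\frac{88}{13} \approx 6.7692$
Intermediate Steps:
$f{\left(S \right)} = \frac{2 S}{12 + S}$ ($f{\left(S \right)} = \frac{2 S}{S + 12} = \frac{2 S}{12 + S}$)
$- 8 \left(f{\left(1 \right)} + t{\left(-1,5 \right)}\right) = - 8 \left(2 \cdot 1 \frac{1}{12 + 1} - 1\right) = - 8 \left(2 \cdot 1 \cdot \frac{1}{13} - 1\right) = - 8 \left(\frac{2}{13} - 1\right) = \left(-8\right) \left(- \frac{11}{13}\right) = \frac{88}{13}$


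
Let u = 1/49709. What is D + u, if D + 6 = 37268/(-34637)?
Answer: -12183144173/1721770633 ≈ -7.0759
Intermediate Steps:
D = -245090/34637 (D = -6 + 37268/(-34637) = -6 + 37268*(-1/34637) = -6 - 37268/34637 = -245090/34637 ≈ -7.0760)
u = 1/49709 ≈ 2.0117e-5
D + u = -245090/34637 + 1/49709 = -12183144173/1721770633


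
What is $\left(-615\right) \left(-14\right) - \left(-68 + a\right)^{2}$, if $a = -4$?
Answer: $3426$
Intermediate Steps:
$\left(-615\right) \left(-14\right) - \left(-68 + a\right)^{2} = \left(-615\right) \left(-14\right) - \left(-68 - 4\right)^{2} = 8610 - \left(-72\right)^{2} = 8610 - 5184 = 3426$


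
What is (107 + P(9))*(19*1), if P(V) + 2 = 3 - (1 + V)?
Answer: 1862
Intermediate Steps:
P(V) = -V (P(V) = -2 + (3 - (1 + V)) = -2 + (3 + (-1 - V)) = -2 + (2 - V) = -V)
(107 + P(9))*(19*1) = (107 - 1*9)*(19*1) = (107 - 9)*19 = 98*19 = 1862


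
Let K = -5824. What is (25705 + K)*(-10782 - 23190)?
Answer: -675397332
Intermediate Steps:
(25705 + K)*(-10782 - 23190) = (25705 - 5824)*(-10782 - 23190) = 19881*(-33972) = -675397332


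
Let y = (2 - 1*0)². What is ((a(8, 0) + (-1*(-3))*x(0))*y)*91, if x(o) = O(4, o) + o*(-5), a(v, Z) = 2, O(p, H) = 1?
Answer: 1820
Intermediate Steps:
y = 4 (y = (2 + 0)² = 2² = 4)
x(o) = 1 - 5*o (x(o) = 1 + o*(-5) = 1 - 5*o)
((a(8, 0) + (-1*(-3))*x(0))*y)*91 = ((2 + (-1*(-3))*(1 - 5*0))*4)*91 = ((2 + 3*(1 + 0))*4)*91 = ((2 + 3*1)*4)*91 = ((2 + 3)*4)*91 = (5*4)*91 = 20*91 = 1820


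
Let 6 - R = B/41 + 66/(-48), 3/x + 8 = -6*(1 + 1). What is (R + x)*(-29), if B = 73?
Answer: -258941/1640 ≈ -157.89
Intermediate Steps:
x = -3/20 (x = 3/(-8 - 6*(1 + 1)) = 3/(-8 - 6*2) = 3/(-8 - 12) = 3/(-20) = 3*(-1/20) = -3/20 ≈ -0.15000)
R = 1835/328 (R = 6 - (73/41 + 66/(-48)) = 6 - (73*(1/41) + 66*(-1/48)) = 6 - (73/41 - 11/8) = 6 - 1*133/328 = 6 - 133/328 = 1835/328 ≈ 5.5945)
(R + x)*(-29) = (1835/328 - 3/20)*(-29) = (8929/1640)*(-29) = -258941/1640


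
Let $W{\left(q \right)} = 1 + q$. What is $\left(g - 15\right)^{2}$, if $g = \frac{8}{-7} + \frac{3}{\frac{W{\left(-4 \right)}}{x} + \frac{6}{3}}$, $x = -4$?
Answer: $\frac{1343281}{5929} \approx 226.56$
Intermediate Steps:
$g = - \frac{4}{77}$ ($g = \frac{8}{-7} + \frac{3}{\frac{1 - 4}{-4} + \frac{6}{3}} = 8 \left(- \frac{1}{7}\right) + \frac{3}{\left(-3\right) \left(- \frac{1}{4}\right) + 6 \cdot \frac{1}{3}} = - \frac{8}{7} + \frac{3}{\frac{3}{4} + 2} = - \frac{8}{7} + \frac{3}{\frac{11}{4}} = - \frac{8}{7} + 3 \cdot \frac{4}{11} = - \frac{8}{7} + \frac{12}{11} = - \frac{4}{77} \approx -0.051948$)
$\left(g - 15\right)^{2} = \left(- \frac{4}{77} - 15\right)^{2} = \left(- \frac{1159}{77}\right)^{2} = \frac{1343281}{5929}$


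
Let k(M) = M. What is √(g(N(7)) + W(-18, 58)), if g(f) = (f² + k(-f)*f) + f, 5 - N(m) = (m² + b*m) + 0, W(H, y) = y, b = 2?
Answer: 0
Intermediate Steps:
N(m) = 5 - m² - 2*m (N(m) = 5 - ((m² + 2*m) + 0) = 5 - (m² + 2*m) = 5 + (-m² - 2*m) = 5 - m² - 2*m)
g(f) = f (g(f) = (f² + (-f)*f) + f = (f² - f²) + f = 0 + f = f)
√(g(N(7)) + W(-18, 58)) = √((5 - 1*7² - 2*7) + 58) = √((5 - 1*49 - 14) + 58) = √((5 - 49 - 14) + 58) = √(-58 + 58) = √0 = 0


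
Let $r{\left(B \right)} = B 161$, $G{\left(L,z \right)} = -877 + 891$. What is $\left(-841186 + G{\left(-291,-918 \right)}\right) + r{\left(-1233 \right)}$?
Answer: $-1039685$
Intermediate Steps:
$G{\left(L,z \right)} = 14$
$r{\left(B \right)} = 161 B$
$\left(-841186 + G{\left(-291,-918 \right)}\right) + r{\left(-1233 \right)} = \left(-841186 + 14\right) + 161 \left(-1233\right) = -841172 - 198513 = -1039685$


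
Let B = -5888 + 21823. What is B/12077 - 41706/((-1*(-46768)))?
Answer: 120782359/282408568 ≈ 0.42769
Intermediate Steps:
B = 15935
B/12077 - 41706/((-1*(-46768))) = 15935/12077 - 41706/((-1*(-46768))) = 15935*(1/12077) - 41706/46768 = 15935/12077 - 41706*1/46768 = 15935/12077 - 20853/23384 = 120782359/282408568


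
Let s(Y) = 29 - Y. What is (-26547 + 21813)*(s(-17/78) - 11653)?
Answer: 715350795/13 ≈ 5.5027e+7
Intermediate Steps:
(-26547 + 21813)*(s(-17/78) - 11653) = (-26547 + 21813)*((29 - (-17)/78) - 11653) = -4734*((29 - (-17)/78) - 11653) = -4734*((29 - 1*(-17/78)) - 11653) = -4734*((29 + 17/78) - 11653) = -4734*(2279/78 - 11653) = -4734*(-906655/78) = 715350795/13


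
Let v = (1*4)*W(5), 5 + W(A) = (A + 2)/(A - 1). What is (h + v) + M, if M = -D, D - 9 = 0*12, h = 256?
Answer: 234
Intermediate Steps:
W(A) = -5 + (2 + A)/(-1 + A) (W(A) = -5 + (A + 2)/(A - 1) = -5 + (2 + A)/(-1 + A))
D = 9 (D = 9 + 0*12 = 9 + 0 = 9)
v = -13 (v = (1*4)*((7 - 4*5)/(-1 + 5)) = 4*((7 - 20)/4) = 4*((¼)*(-13)) = 4*(-13/4) = -13)
M = -9 (M = -1*9 = -9)
(h + v) + M = (256 - 13) - 9 = 243 - 9 = 234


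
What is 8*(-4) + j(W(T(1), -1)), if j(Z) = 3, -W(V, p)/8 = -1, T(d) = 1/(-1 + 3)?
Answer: -29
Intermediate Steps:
T(d) = ½ (T(d) = 1/2 = ½)
W(V, p) = 8 (W(V, p) = -8*(-1) = 8)
8*(-4) + j(W(T(1), -1)) = 8*(-4) + 3 = -32 + 3 = -29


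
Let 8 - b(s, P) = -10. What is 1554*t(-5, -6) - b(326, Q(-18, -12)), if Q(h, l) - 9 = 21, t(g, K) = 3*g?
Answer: -23328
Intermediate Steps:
Q(h, l) = 30 (Q(h, l) = 9 + 21 = 30)
b(s, P) = 18 (b(s, P) = 8 - 1*(-10) = 8 + 10 = 18)
1554*t(-5, -6) - b(326, Q(-18, -12)) = 1554*(3*(-5)) - 1*18 = 1554*(-15) - 18 = -23310 - 18 = -23328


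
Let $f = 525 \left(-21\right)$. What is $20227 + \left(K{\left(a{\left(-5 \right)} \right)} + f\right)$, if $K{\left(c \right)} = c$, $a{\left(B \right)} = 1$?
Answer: $9203$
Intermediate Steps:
$f = -11025$
$20227 + \left(K{\left(a{\left(-5 \right)} \right)} + f\right) = 20227 + \left(1 - 11025\right) = 20227 - 11024 = 9203$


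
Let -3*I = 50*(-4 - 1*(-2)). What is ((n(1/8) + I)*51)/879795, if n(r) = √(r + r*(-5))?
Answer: 340/175959 + 17*I*√2/586530 ≈ 0.0019323 + 4.099e-5*I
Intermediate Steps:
n(r) = 2*√(-r) (n(r) = √(r - 5*r) = √(-4*r) = 2*√(-r))
I = 100/3 (I = -50*(-4 - 1*(-2))/3 = -50*(-4 + 2)/3 = -50*(-2)/3 = -⅓*(-100) = 100/3 ≈ 33.333)
((n(1/8) + I)*51)/879795 = ((2*√(-1/8) + 100/3)*51)/879795 = ((2*√(-1*⅛) + 100/3)*51)*(1/879795) = ((2*√(-⅛) + 100/3)*51)*(1/879795) = ((2*(I*√2/4) + 100/3)*51)*(1/879795) = ((I*√2/2 + 100/3)*51)*(1/879795) = ((100/3 + I*√2/2)*51)*(1/879795) = (1700 + 51*I*√2/2)*(1/879795) = 340/175959 + 17*I*√2/586530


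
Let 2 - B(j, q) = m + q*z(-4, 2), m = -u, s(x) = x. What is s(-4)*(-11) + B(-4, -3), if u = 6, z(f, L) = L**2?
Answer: 64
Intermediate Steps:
m = -6 (m = -1*6 = -6)
B(j, q) = 8 - 4*q (B(j, q) = 2 - (-6 + q*2**2) = 2 - (-6 + q*4) = 2 - (-6 + 4*q) = 2 + (6 - 4*q) = 8 - 4*q)
s(-4)*(-11) + B(-4, -3) = -4*(-11) + (8 - 4*(-3)) = 44 + (8 + 12) = 44 + 20 = 64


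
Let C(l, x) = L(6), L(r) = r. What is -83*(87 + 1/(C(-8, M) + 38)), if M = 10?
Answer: -317807/44 ≈ -7222.9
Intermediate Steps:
C(l, x) = 6
-83*(87 + 1/(C(-8, M) + 38)) = -83*(87 + 1/(6 + 38)) = -83*(87 + 1/44) = -83*3829/44 = -317807/44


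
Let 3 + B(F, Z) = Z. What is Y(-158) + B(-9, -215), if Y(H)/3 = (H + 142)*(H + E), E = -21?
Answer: 8374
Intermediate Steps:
Y(H) = 3*(-21 + H)*(142 + H) (Y(H) = 3*((H + 142)*(H - 21)) = 3*((142 + H)*(-21 + H)) = 3*((-21 + H)*(142 + H)) = 3*(-21 + H)*(142 + H))
B(F, Z) = -3 + Z
Y(-158) + B(-9, -215) = (-8946 + 3*(-158)² + 363*(-158)) + (-3 - 215) = (-8946 + 3*24964 - 57354) - 218 = (-8946 + 74892 - 57354) - 218 = 8592 - 218 = 8374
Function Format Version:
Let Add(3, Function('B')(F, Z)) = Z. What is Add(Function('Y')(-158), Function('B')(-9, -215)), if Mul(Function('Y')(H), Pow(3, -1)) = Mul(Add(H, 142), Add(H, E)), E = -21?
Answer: 8374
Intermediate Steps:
Function('Y')(H) = Mul(3, Add(-21, H), Add(142, H)) (Function('Y')(H) = Mul(3, Mul(Add(H, 142), Add(H, -21))) = Mul(3, Mul(Add(142, H), Add(-21, H))) = Mul(3, Mul(Add(-21, H), Add(142, H))) = Mul(3, Add(-21, H), Add(142, H)))
Function('B')(F, Z) = Add(-3, Z)
Add(Function('Y')(-158), Function('B')(-9, -215)) = Add(Add(-8946, Mul(3, Pow(-158, 2)), Mul(363, -158)), Add(-3, -215)) = Add(Add(-8946, Mul(3, 24964), -57354), -218) = Add(Add(-8946, 74892, -57354), -218) = Add(8592, -218) = 8374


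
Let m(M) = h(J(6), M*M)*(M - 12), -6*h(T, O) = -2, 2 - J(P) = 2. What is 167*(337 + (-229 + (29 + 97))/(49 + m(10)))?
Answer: 8108852/145 ≈ 55923.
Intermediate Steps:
J(P) = 0 (J(P) = 2 - 1*2 = 2 - 2 = 0)
h(T, O) = ⅓ (h(T, O) = -⅙*(-2) = ⅓)
m(M) = -4 + M/3 (m(M) = (M - 12)/3 = (-12 + M)/3 = -4 + M/3)
167*(337 + (-229 + (29 + 97))/(49 + m(10))) = 167*(337 + (-229 + (29 + 97))/(49 + (-4 + (⅓)*10))) = 167*(337 + (-229 + 126)/(49 + (-4 + 10/3))) = 167*(337 - 103/(49 - ⅔)) = 167*(337 - 103/145/3) = 167*(337 - 103*3/145) = 167*(337 - 309/145) = 167*(48556/145) = 8108852/145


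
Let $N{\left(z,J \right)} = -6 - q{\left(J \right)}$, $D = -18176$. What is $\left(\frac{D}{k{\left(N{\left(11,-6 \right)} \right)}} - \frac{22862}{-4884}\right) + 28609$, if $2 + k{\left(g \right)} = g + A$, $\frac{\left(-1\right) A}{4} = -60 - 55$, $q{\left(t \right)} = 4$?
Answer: $\frac{488428735}{17094} \approx 28573.0$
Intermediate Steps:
$N{\left(z,J \right)} = -10$ ($N{\left(z,J \right)} = -6 - 4 = -10$)
$A = 460$ ($A = - 4 \left(-60 - 55\right) = \left(-4\right) \left(-115\right) = 460$)
$k{\left(g \right)} = 458 + g$ ($k{\left(g \right)} = -2 + \left(g + 460\right) = -2 + \left(460 + g\right) = 458 + g$)
$\left(\frac{D}{k{\left(N{\left(11,-6 \right)} \right)}} - \frac{22862}{-4884}\right) + 28609 = \left(- \frac{18176}{458 - 10} - \frac{22862}{-4884}\right) + 28609 = \left(- \frac{18176}{448} - - \frac{11431}{2442}\right) + 28609 = \left(\left(-18176\right) \frac{1}{448} + \frac{11431}{2442}\right) + 28609 = \left(- \frac{284}{7} + \frac{11431}{2442}\right) + 28609 = - \frac{613511}{17094} + 28609 = \frac{488428735}{17094}$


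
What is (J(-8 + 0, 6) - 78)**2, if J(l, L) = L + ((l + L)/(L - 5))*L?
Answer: 7056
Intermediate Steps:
J(l, L) = L + L*(L + l)/(-5 + L) (J(l, L) = L + ((L + l)/(-5 + L))*L = L + L*(L + l)/(-5 + L))
(J(-8 + 0, 6) - 78)**2 = (6*(-5 + (-8 + 0) + 2*6)/(-5 + 6) - 78)**2 = (6*(-5 - 8 + 12)/1 - 78)**2 = (6*1*(-1) - 78)**2 = (-6 - 78)**2 = (-84)**2 = 7056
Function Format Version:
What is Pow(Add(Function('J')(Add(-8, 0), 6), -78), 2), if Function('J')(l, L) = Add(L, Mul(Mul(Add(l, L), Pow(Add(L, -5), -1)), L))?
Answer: 7056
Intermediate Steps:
Function('J')(l, L) = Add(L, Mul(L, Pow(Add(-5, L), -1), Add(L, l))) (Function('J')(l, L) = Add(L, Mul(Mul(Add(L, l), Pow(Add(-5, L), -1)), L)) = Add(L, Mul(Mul(Pow(Add(-5, L), -1), Add(L, l)), L)) = Add(L, Mul(L, Pow(Add(-5, L), -1), Add(L, l))))
Pow(Add(Function('J')(Add(-8, 0), 6), -78), 2) = Pow(Add(Mul(6, Pow(Add(-5, 6), -1), Add(-5, Add(-8, 0), Mul(2, 6))), -78), 2) = Pow(Add(Mul(6, Pow(1, -1), Add(-5, -8, 12)), -78), 2) = Pow(Add(Mul(6, 1, -1), -78), 2) = Pow(Add(-6, -78), 2) = Pow(-84, 2) = 7056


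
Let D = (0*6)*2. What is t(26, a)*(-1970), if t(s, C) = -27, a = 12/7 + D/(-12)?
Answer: 53190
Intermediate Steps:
D = 0 (D = 0*2 = 0)
a = 12/7 (a = 12/7 + 0/(-12) = 12*(⅐) + 0*(-1/12) = 12/7 + 0 = 12/7 ≈ 1.7143)
t(26, a)*(-1970) = -27*(-1970) = 53190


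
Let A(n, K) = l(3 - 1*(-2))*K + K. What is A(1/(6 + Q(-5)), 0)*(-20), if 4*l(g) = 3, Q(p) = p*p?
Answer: 0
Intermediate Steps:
Q(p) = p**2
l(g) = 3/4 (l(g) = (1/4)*3 = 3/4)
A(n, K) = 7*K/4 (A(n, K) = 3*K/4 + K = 7*K/4)
A(1/(6 + Q(-5)), 0)*(-20) = ((7/4)*0)*(-20) = 0*(-20) = 0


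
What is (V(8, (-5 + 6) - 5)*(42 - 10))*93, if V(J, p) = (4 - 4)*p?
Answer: 0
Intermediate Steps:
V(J, p) = 0 (V(J, p) = 0*p = 0)
(V(8, (-5 + 6) - 5)*(42 - 10))*93 = (0*(42 - 10))*93 = (0*32)*93 = 0*93 = 0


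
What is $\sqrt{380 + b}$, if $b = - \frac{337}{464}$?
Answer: $\frac{\sqrt{5103507}}{116} \approx 19.475$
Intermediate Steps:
$b = - \frac{337}{464}$ ($b = \left(-337\right) \frac{1}{464} = - \frac{337}{464} \approx -0.72629$)
$\sqrt{380 + b} = \sqrt{380 - \frac{337}{464}} = \sqrt{\frac{175983}{464}} = \frac{\sqrt{5103507}}{116}$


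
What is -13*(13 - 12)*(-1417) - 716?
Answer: 17705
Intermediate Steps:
-13*(13 - 12)*(-1417) - 716 = -13*1*(-1417) - 716 = -13*(-1417) - 716 = 18421 - 716 = 17705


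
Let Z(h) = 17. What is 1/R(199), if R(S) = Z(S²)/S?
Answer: 199/17 ≈ 11.706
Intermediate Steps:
R(S) = 17/S
1/R(199) = 1/(17/199) = 199/17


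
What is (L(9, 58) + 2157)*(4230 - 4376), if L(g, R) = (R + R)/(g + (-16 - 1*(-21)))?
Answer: -2212922/7 ≈ -3.1613e+5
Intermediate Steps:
L(g, R) = 2*R/(5 + g) (L(g, R) = (2*R)/(g + (-16 + 21)) = (2*R)/(g + 5) = (2*R)/(5 + g) = 2*R/(5 + g))
(L(9, 58) + 2157)*(4230 - 4376) = (2*58/(5 + 9) + 2157)*(4230 - 4376) = (2*58/14 + 2157)*(-146) = (2*58*(1/14) + 2157)*(-146) = (58/7 + 2157)*(-146) = (15157/7)*(-146) = -2212922/7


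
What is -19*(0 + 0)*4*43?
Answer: 0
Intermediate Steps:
-19*(0 + 0)*4*43 = -0*4*43 = -19*0*43 = 0*43 = 0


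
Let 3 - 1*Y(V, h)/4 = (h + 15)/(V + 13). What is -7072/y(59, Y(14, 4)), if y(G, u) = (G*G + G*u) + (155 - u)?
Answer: -47736/28139 ≈ -1.6964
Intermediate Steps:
Y(V, h) = 12 - 4*(15 + h)/(13 + V) (Y(V, h) = 12 - 4*(h + 15)/(V + 13) = 12 - 4*(15 + h)/(13 + V))
y(G, u) = 155 + G² - u + G*u (y(G, u) = (G² + G*u) + (155 - u) = 155 + G² - u + G*u)
-7072/y(59, Y(14, 4)) = -7072/(155 + 59² - 4*(24 - 1*4 + 3*14)/(13 + 14) + 59*(4*(24 - 1*4 + 3*14)/(13 + 14))) = -7072/(155 + 3481 - 4*(24 - 4 + 42)/27 + 59*(4*(24 - 4 + 42)/27)) = -7072/(155 + 3481 - 4*62/27 + 59*(4*(1/27)*62)) = -7072/(155 + 3481 - 1*248/27 + 59*(248/27)) = -7072/(155 + 3481 - 248/27 + 14632/27) = -7072/112556/27 = -7072*27/112556 = -47736/28139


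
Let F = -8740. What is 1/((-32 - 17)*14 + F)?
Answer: -1/9426 ≈ -0.00010609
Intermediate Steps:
1/((-32 - 17)*14 + F) = 1/((-32 - 17)*14 - 8740) = 1/(-49*14 - 8740) = 1/(-686 - 8740) = 1/(-9426) = -1/9426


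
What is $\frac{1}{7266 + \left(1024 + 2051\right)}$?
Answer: $\frac{1}{10341} \approx 9.6702 \cdot 10^{-5}$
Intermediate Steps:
$\frac{1}{7266 + \left(1024 + 2051\right)} = \frac{1}{7266 + 3075} = \frac{1}{10341}$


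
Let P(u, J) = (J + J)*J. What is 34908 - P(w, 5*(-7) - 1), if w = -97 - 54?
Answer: 32316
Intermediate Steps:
w = -151
P(u, J) = 2*J**2 (P(u, J) = (2*J)*J = 2*J**2)
34908 - P(w, 5*(-7) - 1) = 34908 - 2*(5*(-7) - 1)**2 = 34908 - 2*(-35 - 1)**2 = 34908 - 2*(-36)**2 = 34908 - 2*1296 = 34908 - 1*2592 = 34908 - 2592 = 32316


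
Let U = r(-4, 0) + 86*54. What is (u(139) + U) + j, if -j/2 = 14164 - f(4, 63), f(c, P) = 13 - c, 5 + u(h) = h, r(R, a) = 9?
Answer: -23523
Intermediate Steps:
u(h) = -5 + h
U = 4653 (U = 9 + 86*54 = 9 + 4644 = 4653)
j = -28310 (j = -2*(14164 - (13 - 1*4)) = -2*(14164 - (13 - 4)) = -2*(14164 - 1*9) = -2*(14164 - 9) = -2*14155 = -28310)
(u(139) + U) + j = ((-5 + 139) + 4653) - 28310 = (134 + 4653) - 28310 = 4787 - 28310 = -23523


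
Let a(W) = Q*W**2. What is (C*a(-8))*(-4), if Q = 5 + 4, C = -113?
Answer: 260352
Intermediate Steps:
Q = 9
a(W) = 9*W**2
(C*a(-8))*(-4) = -1017*(-8)**2*(-4) = -1017*64*(-4) = -113*576*(-4) = -65088*(-4) = 260352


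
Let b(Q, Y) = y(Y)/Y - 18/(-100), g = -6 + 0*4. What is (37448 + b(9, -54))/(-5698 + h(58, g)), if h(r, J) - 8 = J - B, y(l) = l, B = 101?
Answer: -1872459/289850 ≈ -6.4601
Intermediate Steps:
g = -6 (g = -6 + 0 = -6)
b(Q, Y) = 59/50 (b(Q, Y) = Y/Y - 18/(-100) = 1 - 18*(-1/100) = 1 + 9/50 = 59/50)
h(r, J) = -93 + J (h(r, J) = 8 + (J - 1*101) = 8 + (J - 101) = 8 + (-101 + J) = -93 + J)
(37448 + b(9, -54))/(-5698 + h(58, g)) = (37448 + 59/50)/(-5698 + (-93 - 6)) = 1872459/(50*(-5698 - 99)) = (1872459/50)/(-5797) = (1872459/50)*(-1/5797) = -1872459/289850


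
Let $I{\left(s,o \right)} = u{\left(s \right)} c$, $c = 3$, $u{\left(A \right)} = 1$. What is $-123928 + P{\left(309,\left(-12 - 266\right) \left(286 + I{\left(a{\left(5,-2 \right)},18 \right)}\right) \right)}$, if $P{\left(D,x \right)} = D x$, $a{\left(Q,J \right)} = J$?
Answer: $-24949606$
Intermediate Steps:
$I{\left(s,o \right)} = 3$ ($I{\left(s,o \right)} = 1 \cdot 3 = 3$)
$-123928 + P{\left(309,\left(-12 - 266\right) \left(286 + I{\left(a{\left(5,-2 \right)},18 \right)}\right) \right)} = -123928 + 309 \left(-12 - 266\right) \left(286 + 3\right) = -123928 + 309 \left(\left(-278\right) 289\right) = -123928 + 309 \left(-80342\right) = -123928 - 24825678 = -24949606$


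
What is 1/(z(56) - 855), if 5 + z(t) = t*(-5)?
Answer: -1/1140 ≈ -0.00087719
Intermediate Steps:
z(t) = -5 - 5*t (z(t) = -5 + t*(-5) = -5 - 5*t)
1/(z(56) - 855) = 1/((-5 - 5*56) - 855) = 1/((-5 - 280) - 855) = 1/(-285 - 855) = 1/(-1140) = -1/1140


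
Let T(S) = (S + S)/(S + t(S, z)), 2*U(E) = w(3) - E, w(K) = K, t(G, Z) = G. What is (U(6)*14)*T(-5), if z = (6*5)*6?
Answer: -21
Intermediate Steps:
z = 180 (z = 30*6 = 180)
U(E) = 3/2 - E/2 (U(E) = (3 - E)/2 = 3/2 - E/2)
T(S) = 1 (T(S) = (S + S)/(S + S) = (2*S)/((2*S)) = (2*S)*(1/(2*S)) = 1)
(U(6)*14)*T(-5) = ((3/2 - 1/2*6)*14)*1 = ((3/2 - 3)*14)*1 = -3/2*14*1 = -21*1 = -21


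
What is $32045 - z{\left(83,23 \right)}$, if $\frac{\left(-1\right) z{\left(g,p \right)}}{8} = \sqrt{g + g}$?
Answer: $32045 + 8 \sqrt{166} \approx 32148.0$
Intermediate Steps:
$z{\left(g,p \right)} = - 8 \sqrt{2} \sqrt{g}$ ($z{\left(g,p \right)} = - 8 \sqrt{g + g} = - 8 \sqrt{2 g} = - 8 \sqrt{2} \sqrt{g}$)
$32045 - z{\left(83,23 \right)} = 32045 - - 8 \sqrt{2} \sqrt{83} = 32045 - - 8 \sqrt{166} = 32045 + 8 \sqrt{166}$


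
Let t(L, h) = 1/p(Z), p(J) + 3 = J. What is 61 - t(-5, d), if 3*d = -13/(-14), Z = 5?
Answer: 121/2 ≈ 60.500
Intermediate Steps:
p(J) = -3 + J
d = 13/42 (d = (-13/(-14))/3 = (-13*(-1/14))/3 = (⅓)*(13/14) = 13/42 ≈ 0.30952)
t(L, h) = ½ (t(L, h) = 1/(-3 + 5) = 1/2 = ½)
61 - t(-5, d) = 61 - 1*½ = 61 - ½ = 121/2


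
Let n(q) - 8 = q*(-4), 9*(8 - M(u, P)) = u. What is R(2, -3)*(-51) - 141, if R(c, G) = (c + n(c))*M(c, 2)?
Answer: -2803/3 ≈ -934.33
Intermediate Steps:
M(u, P) = 8 - u/9
n(q) = 8 - 4*q (n(q) = 8 + q*(-4) = 8 - 4*q)
R(c, G) = (8 - 3*c)*(8 - c/9) (R(c, G) = (c + (8 - 4*c))*(8 - c/9) = (8 - 3*c)*(8 - c/9))
R(2, -3)*(-51) - 141 = ((-72 + 2)*(-8 + 3*2)/9)*(-51) - 141 = ((⅑)*(-70)*(-8 + 6))*(-51) - 141 = ((⅑)*(-70)*(-2))*(-51) - 141 = (140/9)*(-51) - 141 = -2380/3 - 141 = -2803/3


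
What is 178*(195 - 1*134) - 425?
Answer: 10433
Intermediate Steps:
178*(195 - 1*134) - 425 = 178*(195 - 134) - 425 = 178*61 - 425 = 10858 - 425 = 10433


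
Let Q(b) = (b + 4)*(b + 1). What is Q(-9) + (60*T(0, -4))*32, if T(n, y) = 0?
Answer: 40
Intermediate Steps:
Q(b) = (1 + b)*(4 + b) (Q(b) = (4 + b)*(1 + b) = (1 + b)*(4 + b))
Q(-9) + (60*T(0, -4))*32 = (4 + (-9)² + 5*(-9)) + (60*0)*32 = (4 + 81 - 45) + 0*32 = 40 + 0 = 40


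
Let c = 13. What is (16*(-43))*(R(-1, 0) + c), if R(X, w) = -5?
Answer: -5504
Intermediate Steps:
(16*(-43))*(R(-1, 0) + c) = (16*(-43))*(-5 + 13) = -688*8 = -5504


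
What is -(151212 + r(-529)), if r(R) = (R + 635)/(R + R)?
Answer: -79991095/529 ≈ -1.5121e+5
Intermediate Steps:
r(R) = (635 + R)/(2*R) (r(R) = (635 + R)/((2*R)) = (635 + R)*(1/(2*R)) = (635 + R)/(2*R))
-(151212 + r(-529)) = -(151212 + (½)*(635 - 529)/(-529)) = -(151212 + (½)*(-1/529)*106) = -(151212 - 53/529) = -1*79991095/529 = -79991095/529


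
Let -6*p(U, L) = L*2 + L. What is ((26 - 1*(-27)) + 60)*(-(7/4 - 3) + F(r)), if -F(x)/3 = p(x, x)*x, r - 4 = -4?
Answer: 565/4 ≈ 141.25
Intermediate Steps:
p(U, L) = -L/2 (p(U, L) = -(L*2 + L)/6 = -(2*L + L)/6 = -L/2)
r = 0 (r = 4 - 4 = 0)
F(x) = 3*x**2/2 (F(x) = -3*(-x/2)*x = -(-3)*x**2/2 = 3*x**2/2)
((26 - 1*(-27)) + 60)*(-(7/4 - 3) + F(r)) = ((26 - 1*(-27)) + 60)*(-(7/4 - 3) + (3/2)*0**2) = ((26 + 27) + 60)*(-(7*(1/4) - 3) + (3/2)*0) = (53 + 60)*(-(7/4 - 3) + 0) = 113*(-1*(-5/4) + 0) = 113*(5/4 + 0) = 113*(5/4) = 565/4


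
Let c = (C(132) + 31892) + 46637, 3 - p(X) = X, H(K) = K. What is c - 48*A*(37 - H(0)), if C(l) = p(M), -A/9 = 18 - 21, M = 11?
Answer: 30569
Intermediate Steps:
p(X) = 3 - X
A = 27 (A = -9*(18 - 21) = -9*(-3) = 27)
C(l) = -8 (C(l) = 3 - 1*11 = 3 - 11 = -8)
c = 78521 (c = (-8 + 31892) + 46637 = 31884 + 46637 = 78521)
c - 48*A*(37 - H(0)) = 78521 - 48*27*(37 - 1*0) = 78521 - 1296*(37 + 0) = 78521 - 1296*37 = 78521 - 1*47952 = 78521 - 47952 = 30569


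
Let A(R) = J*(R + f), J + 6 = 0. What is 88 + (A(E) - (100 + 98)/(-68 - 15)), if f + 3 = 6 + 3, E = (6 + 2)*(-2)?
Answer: 12482/83 ≈ 150.39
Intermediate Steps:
E = -16 (E = 8*(-2) = -16)
J = -6 (J = -6 + 0 = -6)
f = 6 (f = -3 + (6 + 3) = -3 + 9 = 6)
A(R) = -36 - 6*R (A(R) = -6*(R + 6) = -6*(6 + R) = -36 - 6*R)
88 + (A(E) - (100 + 98)/(-68 - 15)) = 88 + ((-36 - 6*(-16)) - (100 + 98)/(-68 - 15)) = 88 + ((-36 + 96) - 198/(-83)) = 88 + (60 - 198*(-1)/83) = 88 + (60 - 1*(-198/83)) = 88 + (60 + 198/83) = 88 + 5178/83 = 12482/83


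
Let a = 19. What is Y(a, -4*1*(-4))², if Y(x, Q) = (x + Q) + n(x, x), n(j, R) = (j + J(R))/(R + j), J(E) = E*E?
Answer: 2025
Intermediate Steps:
J(E) = E²
n(j, R) = (j + R²)/(R + j)
Y(x, Q) = Q + x + (x + x²)/(2*x) (Y(x, Q) = (x + Q) + (x + x²)/(x + x) = (Q + x) + (x + x²)/((2*x)) = (Q + x) + (1/(2*x))*(x + x²) = (Q + x) + (x + x²)/(2*x) = Q + x + (x + x²)/(2*x))
Y(a, -4*1*(-4))² = (½ - 4*1*(-4) + (3/2)*19)² = (½ - 4*(-4) + 57/2)² = (½ + 16 + 57/2)² = 45² = 2025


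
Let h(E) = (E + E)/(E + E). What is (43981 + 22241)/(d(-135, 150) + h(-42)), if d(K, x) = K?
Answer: -33111/67 ≈ -494.19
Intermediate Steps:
h(E) = 1 (h(E) = (2*E)/((2*E)) = (2*E)*(1/(2*E)) = 1)
(43981 + 22241)/(d(-135, 150) + h(-42)) = (43981 + 22241)/(-135 + 1) = 66222/(-134) = 66222*(-1/134) = -33111/67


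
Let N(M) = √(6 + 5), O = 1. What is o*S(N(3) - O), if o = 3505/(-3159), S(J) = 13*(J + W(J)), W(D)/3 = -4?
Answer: 45565/243 - 3505*√11/243 ≈ 139.67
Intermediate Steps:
N(M) = √11
W(D) = -12 (W(D) = 3*(-4) = -12)
S(J) = -156 + 13*J (S(J) = 13*(J - 12) = 13*(-12 + J) = -156 + 13*J)
o = -3505/3159 (o = 3505*(-1/3159) = -3505/3159 ≈ -1.1095)
o*S(N(3) - O) = -3505*(-156 + 13*(√11 - 1*1))/3159 = -3505*(-156 + 13*(√11 - 1))/3159 = -3505*(-156 + 13*(-1 + √11))/3159 = -3505*(-156 + (-13 + 13*√11))/3159 = -3505*(-169 + 13*√11)/3159 = 45565/243 - 3505*√11/243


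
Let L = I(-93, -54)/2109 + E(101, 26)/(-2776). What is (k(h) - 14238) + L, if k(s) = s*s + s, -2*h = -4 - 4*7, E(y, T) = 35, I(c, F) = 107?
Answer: -81764896927/5854584 ≈ -13966.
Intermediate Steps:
h = 16 (h = -(-4 - 4*7)/2 = -(-4 - 28)/2 = -½*(-32) = 16)
k(s) = s + s² (k(s) = s² + s = s + s²)
L = 223217/5854584 (L = 107/2109 + 35/(-2776) = 107*(1/2109) + 35*(-1/2776) = 107/2109 - 35/2776 = 223217/5854584 ≈ 0.038127)
(k(h) - 14238) + L = (16*(1 + 16) - 14238) + 223217/5854584 = (16*17 - 14238) + 223217/5854584 = (272 - 14238) + 223217/5854584 = -13966 + 223217/5854584 = -81764896927/5854584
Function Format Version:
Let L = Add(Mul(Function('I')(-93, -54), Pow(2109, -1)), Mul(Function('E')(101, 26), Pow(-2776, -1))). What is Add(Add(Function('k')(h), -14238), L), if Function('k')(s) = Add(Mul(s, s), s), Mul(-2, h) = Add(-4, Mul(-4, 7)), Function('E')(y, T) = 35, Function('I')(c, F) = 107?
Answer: Rational(-81764896927, 5854584) ≈ -13966.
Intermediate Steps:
h = 16 (h = Mul(Rational(-1, 2), Add(-4, Mul(-4, 7))) = Mul(Rational(-1, 2), Add(-4, -28)) = Mul(Rational(-1, 2), -32) = 16)
Function('k')(s) = Add(s, Pow(s, 2)) (Function('k')(s) = Add(Pow(s, 2), s) = Add(s, Pow(s, 2)))
L = Rational(223217, 5854584) (L = Add(Mul(107, Pow(2109, -1)), Mul(35, Pow(-2776, -1))) = Add(Mul(107, Rational(1, 2109)), Mul(35, Rational(-1, 2776))) = Add(Rational(107, 2109), Rational(-35, 2776)) = Rational(223217, 5854584) ≈ 0.038127)
Add(Add(Function('k')(h), -14238), L) = Add(Add(Mul(16, Add(1, 16)), -14238), Rational(223217, 5854584)) = Add(Add(Mul(16, 17), -14238), Rational(223217, 5854584)) = Add(Add(272, -14238), Rational(223217, 5854584)) = Add(-13966, Rational(223217, 5854584)) = Rational(-81764896927, 5854584)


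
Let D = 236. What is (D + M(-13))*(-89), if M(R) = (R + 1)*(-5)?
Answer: -26344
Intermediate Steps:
M(R) = -5 - 5*R (M(R) = (1 + R)*(-5) = -5 - 5*R)
(D + M(-13))*(-89) = (236 + (-5 - 5*(-13)))*(-89) = (236 + (-5 + 65))*(-89) = (236 + 60)*(-89) = 296*(-89) = -26344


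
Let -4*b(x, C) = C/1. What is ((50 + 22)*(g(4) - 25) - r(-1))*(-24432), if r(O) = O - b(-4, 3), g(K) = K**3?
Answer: -68611164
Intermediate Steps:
b(x, C) = -C/4 (b(x, C) = -C/(4*1) = -C/4)
r(O) = 3/4 + O (r(O) = O - (-1)*3/4 = O - 1*(-3/4) = O + 3/4 = 3/4 + O)
((50 + 22)*(g(4) - 25) - r(-1))*(-24432) = ((50 + 22)*(4**3 - 25) - (3/4 - 1))*(-24432) = (72*(64 - 25) - 1*(-1/4))*(-24432) = (72*39 + 1/4)*(-24432) = (2808 + 1/4)*(-24432) = (11233/4)*(-24432) = -68611164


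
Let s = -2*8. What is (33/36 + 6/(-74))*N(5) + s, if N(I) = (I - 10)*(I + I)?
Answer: -12827/222 ≈ -57.779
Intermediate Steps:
s = -16
N(I) = 2*I*(-10 + I) (N(I) = (-10 + I)*(2*I) = 2*I*(-10 + I))
(33/36 + 6/(-74))*N(5) + s = (33/36 + 6/(-74))*(2*5*(-10 + 5)) - 16 = (33*(1/36) + 6*(-1/74))*(2*5*(-5)) - 16 = (11/12 - 3/37)*(-50) - 16 = (371/444)*(-50) - 16 = -9275/222 - 16 = -12827/222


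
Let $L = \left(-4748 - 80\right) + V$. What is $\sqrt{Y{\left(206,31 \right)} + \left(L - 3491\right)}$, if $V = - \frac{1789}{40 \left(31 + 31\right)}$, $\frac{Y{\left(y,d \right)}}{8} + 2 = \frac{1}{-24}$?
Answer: $\frac{i \sqrt{28839414855}}{1860} \approx 91.302 i$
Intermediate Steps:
$Y{\left(y,d \right)} = - \frac{49}{3}$ ($Y{\left(y,d \right)} = -16 + \frac{8}{-24} = -16 + 8 \left(- \frac{1}{24}\right) = -16 - \frac{1}{3} = - \frac{49}{3}$)
$V = - \frac{1789}{2480}$ ($V = - \frac{1789}{40 \cdot 62} = - \frac{1789}{2480} \approx -0.72137$)
$L = - \frac{11975229}{2480}$ ($L = \left(-4748 - 80\right) - \frac{1789}{2480} = -4828 - \frac{1789}{2480} = - \frac{11975229}{2480} \approx -4828.7$)
$\sqrt{Y{\left(206,31 \right)} + \left(L - 3491\right)} = \sqrt{- \frac{49}{3} - \frac{20632909}{2480}} = \sqrt{- \frac{62020247}{7440}} = \frac{i \sqrt{28839414855}}{1860}$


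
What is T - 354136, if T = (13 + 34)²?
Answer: -351927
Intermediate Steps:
T = 2209 (T = 47² = 2209)
T - 354136 = 2209 - 354136 = -351927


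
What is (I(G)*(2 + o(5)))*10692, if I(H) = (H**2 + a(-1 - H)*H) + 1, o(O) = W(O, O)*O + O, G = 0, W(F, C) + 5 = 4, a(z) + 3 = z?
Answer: 21384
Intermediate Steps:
a(z) = -3 + z
W(F, C) = -1 (W(F, C) = -5 + 4 = -1)
o(O) = 0 (o(O) = -O + O = 0)
I(H) = 1 + H**2 + H*(-4 - H) (I(H) = (H**2 + (-3 + (-1 - H))*H) + 1 = (H**2 + (-4 - H)*H) + 1 = (H**2 + H*(-4 - H)) + 1 = 1 + H**2 + H*(-4 - H))
(I(G)*(2 + o(5)))*10692 = ((1 - 4*0)*(2 + 0))*10692 = ((1 + 0)*2)*10692 = (1*2)*10692 = 2*10692 = 21384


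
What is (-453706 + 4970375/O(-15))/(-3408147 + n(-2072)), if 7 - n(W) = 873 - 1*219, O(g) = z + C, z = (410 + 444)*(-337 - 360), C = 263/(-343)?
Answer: 92633451008907/695962893492218 ≈ 0.13310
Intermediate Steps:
C = -263/343 (C = 263*(-1/343) = -263/343 ≈ -0.76676)
z = -595238 (z = 854*(-697) = -595238)
O(g) = -204166897/343 (O(g) = -595238 - 263/343 = -204166897/343)
n(W) = -647 (n(W) = 7 - (873 - 1*219) = 7 - (873 - 219) = 7 - 1*654 = 7 - 654 = -647)
(-453706 + 4970375/O(-15))/(-3408147 + n(-2072)) = (-453706 + 4970375/(-204166897/343))/(-3408147 - 647) = (-453706 + 4970375*(-343/204166897))/(-3408794) = (-453706 - 1704838625/204166897)*(-1/3408794) = -92633451008907/204166897*(-1/3408794) = 92633451008907/695962893492218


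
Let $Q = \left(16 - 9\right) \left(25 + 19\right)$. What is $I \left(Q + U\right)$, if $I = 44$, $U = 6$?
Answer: $13816$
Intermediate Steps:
$Q = 308$ ($Q = 7 \cdot 44 = 308$)
$I \left(Q + U\right) = 44 \left(308 + 6\right) = 44 \cdot 314 = 13816$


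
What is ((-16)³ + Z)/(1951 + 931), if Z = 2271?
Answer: -1825/2882 ≈ -0.63324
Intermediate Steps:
((-16)³ + Z)/(1951 + 931) = ((-16)³ + 2271)/(1951 + 931) = (-4096 + 2271)/2882 = -1825*1/2882 = -1825/2882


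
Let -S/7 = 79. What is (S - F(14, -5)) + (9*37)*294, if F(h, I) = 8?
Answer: 97341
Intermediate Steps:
S = -553 (S = -7*79 = -553)
(S - F(14, -5)) + (9*37)*294 = (-553 - 1*8) + (9*37)*294 = (-553 - 8) + 333*294 = -561 + 97902 = 97341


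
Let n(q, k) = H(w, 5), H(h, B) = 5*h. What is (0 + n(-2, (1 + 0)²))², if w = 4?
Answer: 400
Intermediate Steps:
n(q, k) = 20 (n(q, k) = 5*4 = 20)
(0 + n(-2, (1 + 0)²))² = (0 + 20)² = 20² = 400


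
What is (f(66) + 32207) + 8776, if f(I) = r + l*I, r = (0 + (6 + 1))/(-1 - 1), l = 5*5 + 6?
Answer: 86051/2 ≈ 43026.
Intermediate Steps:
l = 31 (l = 25 + 6 = 31)
r = -7/2 (r = (0 + 7)/(-2) = 7*(-1/2) = -7/2 ≈ -3.5000)
f(I) = -7/2 + 31*I
(f(66) + 32207) + 8776 = ((-7/2 + 31*66) + 32207) + 8776 = ((-7/2 + 2046) + 32207) + 8776 = (4085/2 + 32207) + 8776 = 68499/2 + 8776 = 86051/2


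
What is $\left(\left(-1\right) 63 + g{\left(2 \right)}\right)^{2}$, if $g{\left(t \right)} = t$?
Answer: $3721$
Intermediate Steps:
$\left(\left(-1\right) 63 + g{\left(2 \right)}\right)^{2} = \left(\left(-1\right) 63 + 2\right)^{2} = \left(-63 + 2\right)^{2} = \left(-61\right)^{2} = 3721$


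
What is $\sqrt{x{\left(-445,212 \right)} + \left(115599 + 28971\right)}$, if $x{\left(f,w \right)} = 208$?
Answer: $\sqrt{144778} \approx 380.5$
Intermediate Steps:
$\sqrt{x{\left(-445,212 \right)} + \left(115599 + 28971\right)} = \sqrt{208 + \left(115599 + 28971\right)} = \sqrt{208 + 144570} = \sqrt{144778}$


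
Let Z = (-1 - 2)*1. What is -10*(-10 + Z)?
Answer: 130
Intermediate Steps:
Z = -3 (Z = -3*1 = -3)
-10*(-10 + Z) = -10*(-10 - 3) = -10*(-13) = 130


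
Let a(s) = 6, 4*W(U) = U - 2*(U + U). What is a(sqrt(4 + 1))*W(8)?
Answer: -36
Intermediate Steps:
W(U) = -3*U/4 (W(U) = (U - 2*(U + U))/4 = (U - 4*U)/4 = (-3*U)/4 = -3*U/4)
a(sqrt(4 + 1))*W(8) = 6*(-3/4*8) = 6*(-6) = -36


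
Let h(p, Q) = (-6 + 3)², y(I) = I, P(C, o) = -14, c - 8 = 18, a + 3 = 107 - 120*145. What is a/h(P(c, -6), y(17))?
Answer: -17296/9 ≈ -1921.8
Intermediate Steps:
a = -17296 (a = -3 + (107 - 120*145) = -3 + (107 - 17400) = -3 - 17293 = -17296)
c = 26 (c = 8 + 18 = 26)
h(p, Q) = 9 (h(p, Q) = (-3)² = 9)
a/h(P(c, -6), y(17)) = -17296/9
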